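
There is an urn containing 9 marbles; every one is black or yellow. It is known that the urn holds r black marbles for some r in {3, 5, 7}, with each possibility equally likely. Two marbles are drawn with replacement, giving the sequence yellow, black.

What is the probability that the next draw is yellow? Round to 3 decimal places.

Compute the likelihood of the observed sequence for each case: P(data | r = 3) = (6/9)(3/9) = 2/9; P(data | r = 5) = (4/9)(5/9) = 20/81; P(data | r = 7) = (2/9)(7/9) = 14/81.
Weighting by the prior gives 1/3 · 2/9 = 2/27, 1/3 · 20/81 = 20/243, 1/3 · 14/81 = 14/243; these sum to 52/243.
Normalising, the posterior is P(r = 3 | data) = 9/26, P(r = 5 | data) = 5/13, P(r = 7 | data) = 7/26.
Averaging over the posterior, P(yellow next | data) = (2/3)(9/26) + (4/9)(5/13) + (2/9)(7/26) = 6/13.

0.462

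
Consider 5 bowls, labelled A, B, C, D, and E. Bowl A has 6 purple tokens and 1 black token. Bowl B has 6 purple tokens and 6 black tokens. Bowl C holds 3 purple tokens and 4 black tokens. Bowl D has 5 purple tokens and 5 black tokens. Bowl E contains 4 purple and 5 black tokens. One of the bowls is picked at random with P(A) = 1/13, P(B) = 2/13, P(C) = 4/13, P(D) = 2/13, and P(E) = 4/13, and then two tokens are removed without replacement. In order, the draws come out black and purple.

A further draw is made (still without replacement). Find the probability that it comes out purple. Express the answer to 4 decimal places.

0.4651

Compute the likelihood of the observed sequence for each case: P(data | bowl A) = (1/7)(6/6) = 0.14286; P(data | bowl B) = (6/12)(6/11) = 0.27273; P(data | bowl C) = (4/7)(3/6) = 0.28571; P(data | bowl D) = (5/10)(5/9) = 0.27778; P(data | bowl E) = (5/9)(4/8) = 0.27778.
Multiplying each by its prior: 1/13 · 0.14286 = 0.010989, 2/13 · 0.27273 = 0.041958, 4/13 · 0.28571 = 0.087912, 2/13 · 0.27778 = 0.042735, 4/13 · 0.27778 = 0.08547; these sum to 0.26906.
Normalising, the posterior is P(bowl A | data) = 0.040842, P(bowl B | data) = 0.15594, P(bowl C | data) = 0.32673, P(bowl D | data) = 0.15883, P(bowl E | data) = 0.31766.
The predictive probability is P(purple next | data) = (1)(0.040842) + (1/2)(0.15594) + (2/5)(0.32673) + (1/2)(0.15883) + (3/7)(0.31766) = 0.46506.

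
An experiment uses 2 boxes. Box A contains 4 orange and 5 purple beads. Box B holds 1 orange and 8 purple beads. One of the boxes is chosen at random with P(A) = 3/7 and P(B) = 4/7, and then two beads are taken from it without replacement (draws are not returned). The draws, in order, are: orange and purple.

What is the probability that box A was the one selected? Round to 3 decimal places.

0.652

The likelihood of the observed sequence under each hypothesis: P(data | box A) = (4/9)(5/8) = 5/18; P(data | box B) = (1/9)(8/8) = 1/9.
The prior-weighted likelihoods are 3/7 · 5/18 = 5/42, 4/7 · 1/9 = 4/63; summing to 23/126.
So P(box A | data) = (5/42) / (23/126) = 15/23.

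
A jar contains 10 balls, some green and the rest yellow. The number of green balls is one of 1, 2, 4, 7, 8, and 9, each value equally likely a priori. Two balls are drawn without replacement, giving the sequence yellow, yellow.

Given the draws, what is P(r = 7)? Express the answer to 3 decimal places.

For each hypothesis, P(data | H) works out to: P(data | r = 1) = (9/10)(8/9) = 4/5; P(data | r = 2) = (8/10)(7/9) = 28/45; P(data | r = 4) = (6/10)(5/9) = 1/3; P(data | r = 7) = (3/10)(2/9) = 1/15; P(data | r = 8) = (2/10)(1/9) = 1/45; P(data | r = 9) = (1/10)(0/9) = 0.
The prior-weighted likelihoods are 1/6 · 4/5 = 2/15, 1/6 · 28/45 = 14/135, 1/6 · 1/3 = 1/18, 1/6 · 1/15 = 1/90, 1/6 · 1/45 = 1/270, 1/6 · 0 = 0; summing to 83/270.
So P(r = 7 | data) = (1/90) / (83/270) = 3/83.

0.036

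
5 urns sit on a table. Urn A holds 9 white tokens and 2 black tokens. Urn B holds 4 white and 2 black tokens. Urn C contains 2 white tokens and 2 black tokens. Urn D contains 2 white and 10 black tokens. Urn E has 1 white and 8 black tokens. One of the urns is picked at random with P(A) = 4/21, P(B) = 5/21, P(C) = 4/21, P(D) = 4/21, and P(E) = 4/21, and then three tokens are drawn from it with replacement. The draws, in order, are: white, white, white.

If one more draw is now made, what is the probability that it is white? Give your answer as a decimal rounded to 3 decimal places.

Under each hypothesis, the probability of the observed sequence is: P(data | urn A) = (9/11)(9/11)(9/11) = 0.54771; P(data | urn B) = (4/6)(4/6)(4/6) = 0.2963; P(data | urn C) = (2/4)(2/4)(2/4) = 0.125; P(data | urn D) = (2/12)(2/12)(2/12) = 0.0046296; P(data | urn E) = (1/9)(1/9)(1/9) = 0.0013717.
The prior-weighted likelihoods are 4/21 · 0.54771 = 0.10433, 5/21 · 0.2963 = 0.070547, 4/21 · 0.125 = 0.02381, 4/21 · 0.0046296 = 0.00088183, 4/21 · 0.0013717 = 0.00026128; with total 0.19982.
Normalising, the posterior is P(urn A | data) = 0.52208, P(urn B | data) = 0.35304, P(urn C | data) = 0.11915, P(urn D | data) = 0.004413, P(urn E | data) = 0.0013076.
So P(white next | data) = Σ P(white next | H) P(H | data) = (9/11)(0.52208) + (2/3)(0.35304) + (1/2)(0.11915) + (1/6)(0.004413) + (1/9)(0.0013076) = 0.72298.

0.723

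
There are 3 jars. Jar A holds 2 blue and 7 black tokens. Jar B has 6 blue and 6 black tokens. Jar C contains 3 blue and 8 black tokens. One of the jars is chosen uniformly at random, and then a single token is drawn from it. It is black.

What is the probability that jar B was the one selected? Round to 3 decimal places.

Compute the likelihood of this draw for each case: P(data | jar A) = (7/9) = 7/9; P(data | jar B) = (6/12) = 1/2; P(data | jar C) = (8/11) = 8/11.
Weighting by the prior gives 1/3 · 7/9 = 7/27, 1/3 · 1/2 = 1/6, 1/3 · 8/11 = 8/33; summing to 397/594.
By Bayes' rule, P(jar B | data) = (1/6) / (397/594) = 99/397.

0.249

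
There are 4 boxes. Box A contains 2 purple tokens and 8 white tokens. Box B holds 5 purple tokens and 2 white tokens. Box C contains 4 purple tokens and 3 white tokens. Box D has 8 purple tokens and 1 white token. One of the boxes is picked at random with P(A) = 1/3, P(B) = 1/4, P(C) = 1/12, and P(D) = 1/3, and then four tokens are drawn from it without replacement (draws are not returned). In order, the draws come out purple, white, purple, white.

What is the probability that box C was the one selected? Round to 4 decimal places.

0.2700

Compute the likelihood of the observed sequence for each case: P(data | box A) = (2/10)(8/9)(1/8)(7/7) = 1/45; P(data | box B) = (5/7)(2/6)(4/5)(1/4) = 1/21; P(data | box C) = (4/7)(3/6)(3/5)(2/4) = 3/35; P(data | box D) = (8/9)(1/8)(7/7)(0/6) = 0.
Weighting by the prior gives 1/3 · 1/45 = 1/135, 1/4 · 1/21 = 1/84, 1/12 · 3/35 = 1/140, 1/3 · 0 = 0; these sum to 5/189.
So P(box C | data) = (1/140) / (5/189) = 27/100.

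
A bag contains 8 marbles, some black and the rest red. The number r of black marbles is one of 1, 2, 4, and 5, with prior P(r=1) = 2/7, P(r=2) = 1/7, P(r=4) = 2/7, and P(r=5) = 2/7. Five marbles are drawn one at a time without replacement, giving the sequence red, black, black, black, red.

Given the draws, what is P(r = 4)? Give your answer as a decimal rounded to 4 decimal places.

0.4444

For each hypothesis, P(data | H) works out to: P(data | r = 1) = (7/8)(1/7)(0/6) = 0; P(data | r = 2) = (6/8)(2/7)(1/6)(0/5) = 0; P(data | r = 4) = (4/8)(4/7)(3/6)(2/5)(3/4) = 3/70; P(data | r = 5) = (3/8)(5/7)(4/6)(3/5)(2/4) = 3/56.
The prior-weighted likelihoods are 2/7 · 0 = 0, 1/7 · 0 = 0, 2/7 · 3/70 = 3/245, 2/7 · 3/56 = 3/196; summing to 27/980.
Therefore the posterior P(r = 4 | data) = (3/245) / (27/980) = 4/9.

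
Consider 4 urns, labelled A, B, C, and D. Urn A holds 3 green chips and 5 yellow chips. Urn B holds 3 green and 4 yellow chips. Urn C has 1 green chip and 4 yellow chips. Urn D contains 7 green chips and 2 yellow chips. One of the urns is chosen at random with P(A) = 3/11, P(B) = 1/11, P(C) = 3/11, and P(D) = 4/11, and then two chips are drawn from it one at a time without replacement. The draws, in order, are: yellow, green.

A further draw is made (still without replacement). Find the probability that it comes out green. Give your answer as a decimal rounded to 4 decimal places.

Under each hypothesis, the probability of the observed sequence is: P(data | urn A) = (5/8)(3/7) = 0.26786; P(data | urn B) = (4/7)(3/6) = 0.28571; P(data | urn C) = (4/5)(1/4) = 0.2; P(data | urn D) = (2/9)(7/8) = 0.19444.
The prior-weighted likelihoods are 3/11 · 0.26786 = 0.073052, 1/11 · 0.28571 = 0.025974, 3/11 · 0.2 = 0.054545, 4/11 · 0.19444 = 0.070707; with total 0.22428.
Dividing through by the total gives posterior P(urn A | data) = 0.32572, P(urn B | data) = 0.11581, P(urn C | data) = 0.2432, P(urn D | data) = 0.31526.
The predictive probability is P(green next | data) = (1/3)(0.32572) + (2/5)(0.11581) + (0)(0.2432) + (6/7)(0.31526) = 0.42512.

0.4251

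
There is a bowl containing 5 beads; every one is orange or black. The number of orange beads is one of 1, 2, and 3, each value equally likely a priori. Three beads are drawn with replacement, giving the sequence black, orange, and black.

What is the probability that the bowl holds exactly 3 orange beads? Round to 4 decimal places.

Under each hypothesis, the probability of the observed sequence is: P(data | r = 1) = (4/5)(1/5)(4/5) = 16/125; P(data | r = 2) = (3/5)(2/5)(3/5) = 18/125; P(data | r = 3) = (2/5)(3/5)(2/5) = 12/125.
The prior-weighted likelihoods are 1/3 · 16/125 = 16/375, 1/3 · 18/125 = 6/125, 1/3 · 12/125 = 4/125; these sum to 46/375.
Hence P(r = 3 | data) = (4/125) / (46/375) = 6/23.

0.2609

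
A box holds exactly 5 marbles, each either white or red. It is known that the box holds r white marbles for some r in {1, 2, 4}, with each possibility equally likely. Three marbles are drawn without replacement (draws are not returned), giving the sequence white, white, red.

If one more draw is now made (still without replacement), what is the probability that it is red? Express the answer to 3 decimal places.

0.333

For each hypothesis, P(data | H) works out to: P(data | r = 1) = (1/5)(0/4) = 0; P(data | r = 2) = (2/5)(1/4)(3/3) = 1/10; P(data | r = 4) = (4/5)(3/4)(1/3) = 1/5.
Weighting by the prior gives 1/3 · 0 = 0, 1/3 · 1/10 = 1/30, 1/3 · 1/5 = 1/15; these sum to 1/10.
Normalising, the posterior is P(r = 1 | data) = 0, P(r = 2 | data) = 1/3, P(r = 4 | data) = 2/3.
Averaging over the posterior, P(red next | data) = (1)(1/3) + (0)(2/3) = 1/3.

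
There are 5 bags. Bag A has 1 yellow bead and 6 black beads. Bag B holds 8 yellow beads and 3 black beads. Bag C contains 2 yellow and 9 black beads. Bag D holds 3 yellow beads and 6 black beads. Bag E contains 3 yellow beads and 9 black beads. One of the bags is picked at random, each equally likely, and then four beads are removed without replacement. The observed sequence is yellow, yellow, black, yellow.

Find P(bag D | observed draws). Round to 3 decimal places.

Under each hypothesis, the probability of the observed sequence is: P(data | bag A) = (1/7)(0/6) = 0; P(data | bag B) = (8/11)(7/10)(3/9)(6/8) = 0.12727; P(data | bag C) = (2/11)(1/10)(9/9)(0/8) = 0; P(data | bag D) = (3/9)(2/8)(6/7)(1/6) = 0.011905; P(data | bag E) = (3/12)(2/11)(9/10)(1/9) = 0.0045455.
Multiplying each by its prior: 1/5 · 0 = 0, 1/5 · 0.12727 = 0.025455, 1/5 · 0 = 0, 1/5 · 0.011905 = 0.002381, 1/5 · 0.0045455 = 0.00090909; these sum to 0.028745.
Hence P(bag D | data) = (0.002381) / (0.028745) = 0.082831.

0.083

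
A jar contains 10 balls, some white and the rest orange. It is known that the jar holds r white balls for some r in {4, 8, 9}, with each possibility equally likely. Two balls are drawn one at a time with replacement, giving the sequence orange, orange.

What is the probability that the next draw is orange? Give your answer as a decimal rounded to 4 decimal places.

Compute the likelihood of the observed sequence for each case: P(data | r = 4) = (6/10)(6/10) = 9/25; P(data | r = 8) = (2/10)(2/10) = 1/25; P(data | r = 9) = (1/10)(1/10) = 1/100.
Weighting by the prior gives 1/3 · 9/25 = 3/25, 1/3 · 1/25 = 1/75, 1/3 · 1/100 = 1/300; these sum to 41/300.
Normalising, the posterior is P(r = 4 | data) = 36/41, P(r = 8 | data) = 4/41, P(r = 9 | data) = 1/41.
So P(orange next | data) = Σ P(orange next | H) P(H | data) = (3/5)(36/41) + (1/5)(4/41) + (1/10)(1/41) = 45/82.

0.5488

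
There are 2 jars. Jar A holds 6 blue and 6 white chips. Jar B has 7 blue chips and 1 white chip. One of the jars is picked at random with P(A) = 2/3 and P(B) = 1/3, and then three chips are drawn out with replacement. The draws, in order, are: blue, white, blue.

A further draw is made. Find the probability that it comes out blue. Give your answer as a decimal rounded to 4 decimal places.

Compute the likelihood of the observed sequence for each case: P(data | jar A) = (6/12)(6/12)(6/12) = 0.125; P(data | jar B) = (7/8)(1/8)(7/8) = 0.095703.
Multiplying each by its prior: 2/3 · 0.125 = 0.083333, 1/3 · 0.095703 = 0.031901; these sum to 0.11523.
Normalising, the posterior is P(jar A | data) = 0.72316, P(jar B | data) = 0.27684.
So P(blue next | data) = Σ P(blue next | H) P(H | data) = (1/2)(0.72316) + (7/8)(0.27684) = 0.60381.

0.6038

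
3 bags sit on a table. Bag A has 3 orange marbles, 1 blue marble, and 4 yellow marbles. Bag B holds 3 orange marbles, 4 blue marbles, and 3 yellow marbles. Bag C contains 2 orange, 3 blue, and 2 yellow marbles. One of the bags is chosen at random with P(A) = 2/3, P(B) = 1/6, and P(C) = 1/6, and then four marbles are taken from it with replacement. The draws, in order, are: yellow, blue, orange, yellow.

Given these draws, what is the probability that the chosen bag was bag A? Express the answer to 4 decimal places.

Compute the likelihood of the observed sequence for each case: P(data | bag A) = (4/8)(1/8)(3/8)(4/8) = 0.011719; P(data | bag B) = (3/10)(4/10)(3/10)(3/10) = 0.0108; P(data | bag C) = (2/7)(3/7)(2/7)(2/7) = 0.0099958.
The prior-weighted likelihoods are 2/3 · 0.011719 = 0.0078125, 1/6 · 0.0108 = 0.0018, 1/6 · 0.0099958 = 0.001666; these sum to 0.011278.
Therefore the posterior P(bag A | data) = (0.0078125) / (0.011278) = 0.69269.

0.6927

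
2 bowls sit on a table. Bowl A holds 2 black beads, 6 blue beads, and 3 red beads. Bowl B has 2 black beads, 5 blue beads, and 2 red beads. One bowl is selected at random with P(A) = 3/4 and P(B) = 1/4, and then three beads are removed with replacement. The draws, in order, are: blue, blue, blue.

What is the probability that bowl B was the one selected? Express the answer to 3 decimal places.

Compute the likelihood of the observed sequence for each case: P(data | bowl A) = (6/11)(6/11)(6/11) = 0.16228; P(data | bowl B) = (5/9)(5/9)(5/9) = 0.17147.
The prior-weighted likelihoods are 3/4 · 0.16228 = 0.12171, 1/4 · 0.17147 = 0.042867; with total 0.16458.
So P(bowl B | data) = (0.042867) / (0.16458) = 0.26046.

0.260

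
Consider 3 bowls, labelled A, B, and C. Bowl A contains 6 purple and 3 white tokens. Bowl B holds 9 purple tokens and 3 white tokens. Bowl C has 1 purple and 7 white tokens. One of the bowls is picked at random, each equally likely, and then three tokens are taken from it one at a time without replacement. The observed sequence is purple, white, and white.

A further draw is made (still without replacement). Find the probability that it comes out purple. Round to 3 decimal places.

0.404

Compute the likelihood of the observed sequence for each case: P(data | bowl A) = (6/9)(3/8)(2/7) = 0.071429; P(data | bowl B) = (9/12)(3/11)(2/10) = 0.040909; P(data | bowl C) = (1/8)(7/7)(6/6) = 0.125.
Weighting by the prior gives 1/3 · 0.071429 = 0.02381, 1/3 · 0.040909 = 0.013636, 1/3 · 0.125 = 0.041667; with total 0.079113.
Dividing through by the total gives posterior P(bowl A | data) = 0.30096, P(bowl B | data) = 0.17237, P(bowl C | data) = 0.52668.
So P(purple next | data) = Σ P(purple next | H) P(H | data) = (5/6)(0.30096) + (8/9)(0.17237) + (0)(0.52668) = 0.40401.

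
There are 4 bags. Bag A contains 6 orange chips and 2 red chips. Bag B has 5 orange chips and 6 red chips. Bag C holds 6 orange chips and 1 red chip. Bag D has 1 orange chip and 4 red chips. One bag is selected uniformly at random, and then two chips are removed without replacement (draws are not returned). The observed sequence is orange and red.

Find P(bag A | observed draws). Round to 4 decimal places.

0.2582

The likelihood of the observed sequence under each hypothesis: P(data | bag A) = (6/8)(2/7) = 0.21429; P(data | bag B) = (5/11)(6/10) = 0.27273; P(data | bag C) = (6/7)(1/6) = 0.14286; P(data | bag D) = (1/5)(4/4) = 0.2.
The prior-weighted likelihoods are 1/4 · 0.21429 = 0.053571, 1/4 · 0.27273 = 0.068182, 1/4 · 0.14286 = 0.035714, 1/4 · 0.2 = 0.05; summing to 0.20747.
By Bayes' rule, P(bag A | data) = (0.053571) / (0.20747) = 0.25822.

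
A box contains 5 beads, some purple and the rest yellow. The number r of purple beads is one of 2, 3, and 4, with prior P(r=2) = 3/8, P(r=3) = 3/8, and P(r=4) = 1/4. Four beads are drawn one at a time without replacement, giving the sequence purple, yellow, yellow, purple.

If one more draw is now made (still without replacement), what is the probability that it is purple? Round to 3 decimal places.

Under each hypothesis, the probability of the observed sequence is: P(data | r = 2) = (2/5)(3/4)(2/3)(1/2) = 1/10; P(data | r = 3) = (3/5)(2/4)(1/3)(2/2) = 1/10; P(data | r = 4) = (4/5)(1/4)(0/3) = 0.
Multiplying each by its prior: 3/8 · 1/10 = 3/80, 3/8 · 1/10 = 3/80, 1/4 · 0 = 0; with total 3/40.
Dividing through by the total gives posterior P(r = 2 | data) = 1/2, P(r = 3 | data) = 1/2, P(r = 4 | data) = 0.
So P(purple next | data) = Σ P(purple next | H) P(H | data) = (0)(1/2) + (1)(1/2) = 1/2.

0.500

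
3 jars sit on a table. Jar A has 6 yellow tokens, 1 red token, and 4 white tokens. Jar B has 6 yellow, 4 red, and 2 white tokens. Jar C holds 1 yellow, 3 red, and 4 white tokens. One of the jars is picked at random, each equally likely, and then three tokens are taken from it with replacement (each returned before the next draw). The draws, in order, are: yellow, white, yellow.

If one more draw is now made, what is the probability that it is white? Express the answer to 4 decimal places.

Compute the likelihood of the observed sequence for each case: P(data | jar A) = (6/11)(4/11)(6/11) = 0.10819; P(data | jar B) = (6/12)(2/12)(6/12) = 0.041667; P(data | jar C) = (1/8)(4/8)(1/8) = 0.0078125.
Weighting by the prior gives 1/3 · 0.10819 = 0.036063, 1/3 · 0.041667 = 0.013889, 1/3 · 0.0078125 = 0.0026042; with total 0.052556.
The posterior is then P(jar A | data) = 0.68618, P(jar B | data) = 0.26427, P(jar C | data) = 0.04955.
Averaging over the posterior, P(white next | data) = (4/11)(0.68618) + (1/6)(0.26427) + (1/2)(0.04955) = 0.31834.

0.3183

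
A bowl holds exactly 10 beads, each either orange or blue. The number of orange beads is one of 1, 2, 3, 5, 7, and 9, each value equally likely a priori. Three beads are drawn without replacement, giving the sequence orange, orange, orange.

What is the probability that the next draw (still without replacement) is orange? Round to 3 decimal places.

Under each hypothesis, the probability of the observed sequence is: P(data | r = 1) = (1/10)(0/9) = 0; P(data | r = 2) = (2/10)(1/9)(0/8) = 0; P(data | r = 3) = (3/10)(2/9)(1/8) = 1/120; P(data | r = 5) = (5/10)(4/9)(3/8) = 1/12; P(data | r = 7) = (7/10)(6/9)(5/8) = 7/24; P(data | r = 9) = (9/10)(8/9)(7/8) = 7/10.
The prior-weighted likelihoods are 1/6 · 0 = 0, 1/6 · 0 = 0, 1/6 · 1/120 = 1/720, 1/6 · 1/12 = 1/72, 1/6 · 7/24 = 7/144, 1/6 · 7/10 = 7/60; with total 13/72.
Normalising, the posterior is P(r = 1 | data) = 0, P(r = 2 | data) = 0, P(r = 3 | data) = 1/130, P(r = 5 | data) = 1/13, P(r = 7 | data) = 7/26, P(r = 9 | data) = 42/65.
The predictive probability is P(orange next | data) = (0)(1/130) + (2/7)(1/13) + (4/7)(7/26) + (6/7)(42/65) = 332/455.

0.730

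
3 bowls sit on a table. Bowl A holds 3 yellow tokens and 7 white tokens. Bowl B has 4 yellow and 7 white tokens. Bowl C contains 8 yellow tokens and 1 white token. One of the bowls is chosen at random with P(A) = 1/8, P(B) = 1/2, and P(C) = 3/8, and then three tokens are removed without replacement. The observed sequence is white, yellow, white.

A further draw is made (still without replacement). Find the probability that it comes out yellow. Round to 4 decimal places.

Compute the likelihood of the observed sequence for each case: P(data | bowl A) = (7/10)(3/9)(6/8) = 0.175; P(data | bowl B) = (7/11)(4/10)(6/9) = 0.1697; P(data | bowl C) = (1/9)(8/8)(0/7) = 0.
Multiplying each by its prior: 1/8 · 0.175 = 0.021875, 1/2 · 0.1697 = 0.084848, 3/8 · 0 = 0; these sum to 0.10672.
Normalising, the posterior is P(bowl A | data) = 0.20497, P(bowl B | data) = 0.79503, P(bowl C | data) = 0.
The predictive probability is P(yellow next | data) = (2/7)(0.20497) + (3/8)(0.79503) = 0.3567.

0.3567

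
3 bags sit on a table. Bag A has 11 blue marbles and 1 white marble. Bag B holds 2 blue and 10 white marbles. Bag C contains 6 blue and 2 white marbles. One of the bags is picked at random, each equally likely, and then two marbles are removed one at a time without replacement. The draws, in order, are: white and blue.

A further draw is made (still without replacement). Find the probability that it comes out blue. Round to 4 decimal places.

0.6169

Compute the likelihood of the observed sequence for each case: P(data | bag A) = (1/12)(11/11) = 0.083333; P(data | bag B) = (10/12)(2/11) = 0.15152; P(data | bag C) = (2/8)(6/7) = 0.21429.
Multiplying each by its prior: 1/3 · 0.083333 = 0.027778, 1/3 · 0.15152 = 0.050505, 1/3 · 0.21429 = 0.071429; with total 0.14971.
Normalising, the posterior is P(bag A | data) = 0.18554, P(bag B | data) = 0.33735, P(bag C | data) = 0.47711.
Averaging over the posterior, P(blue next | data) = (1)(0.18554) + (1/10)(0.33735) + (5/6)(0.47711) = 0.61687.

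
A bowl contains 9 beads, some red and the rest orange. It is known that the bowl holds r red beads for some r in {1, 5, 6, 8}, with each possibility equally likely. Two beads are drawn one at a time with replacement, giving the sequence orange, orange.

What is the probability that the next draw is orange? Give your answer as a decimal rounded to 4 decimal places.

For each hypothesis, P(data | H) works out to: P(data | r = 1) = (8/9)(8/9) = 64/81; P(data | r = 5) = (4/9)(4/9) = 16/81; P(data | r = 6) = (3/9)(3/9) = 1/9; P(data | r = 8) = (1/9)(1/9) = 1/81.
The prior-weighted likelihoods are 1/4 · 64/81 = 16/81, 1/4 · 16/81 = 4/81, 1/4 · 1/9 = 1/36, 1/4 · 1/81 = 1/324; with total 5/18.
Dividing through by the total gives posterior P(r = 1 | data) = 32/45, P(r = 5 | data) = 8/45, P(r = 6 | data) = 1/10, P(r = 8 | data) = 1/90.
The predictive probability is P(orange next | data) = (8/9)(32/45) + (4/9)(8/45) + (1/3)(1/10) + (1/9)(1/90) = 302/405.

0.7457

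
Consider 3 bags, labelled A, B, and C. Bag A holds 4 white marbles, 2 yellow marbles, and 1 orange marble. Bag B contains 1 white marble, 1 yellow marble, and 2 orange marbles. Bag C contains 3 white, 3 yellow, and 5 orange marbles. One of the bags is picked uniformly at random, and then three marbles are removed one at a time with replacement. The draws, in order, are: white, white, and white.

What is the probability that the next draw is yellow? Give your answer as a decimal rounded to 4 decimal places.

Compute the likelihood of the observed sequence for each case: P(data | bag A) = (4/7)(4/7)(4/7) = 0.18659; P(data | bag B) = (1/4)(1/4)(1/4) = 0.015625; P(data | bag C) = (3/11)(3/11)(3/11) = 0.020285.
Weighting by the prior gives 1/3 · 0.18659 = 0.062196, 1/3 · 0.015625 = 0.0052083, 1/3 · 0.020285 = 0.0067618; with total 0.074166.
The posterior is then P(bag A | data) = 0.8386, P(bag B | data) = 0.070225, P(bag C | data) = 0.091171.
So P(yellow next | data) = Σ P(yellow next | H) P(H | data) = (2/7)(0.8386) + (1/4)(0.070225) + (3/11)(0.091171) = 0.28202.

0.2820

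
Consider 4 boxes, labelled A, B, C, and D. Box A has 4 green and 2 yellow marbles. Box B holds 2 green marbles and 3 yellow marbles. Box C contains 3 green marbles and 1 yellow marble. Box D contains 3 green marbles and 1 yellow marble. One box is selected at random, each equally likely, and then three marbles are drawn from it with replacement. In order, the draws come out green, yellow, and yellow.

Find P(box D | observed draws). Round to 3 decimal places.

0.150

The likelihood of the observed sequence under each hypothesis: P(data | box A) = (4/6)(2/6)(2/6) = 0.074074; P(data | box B) = (2/5)(3/5)(3/5) = 0.144; P(data | box C) = (3/4)(1/4)(1/4) = 0.046875; P(data | box D) = (3/4)(1/4)(1/4) = 0.046875.
Weighting by the prior gives 1/4 · 0.074074 = 0.018519, 1/4 · 0.144 = 0.036, 1/4 · 0.046875 = 0.011719, 1/4 · 0.046875 = 0.011719; these sum to 0.077956.
By Bayes' rule, P(box D | data) = (0.011719) / (0.077956) = 0.15033.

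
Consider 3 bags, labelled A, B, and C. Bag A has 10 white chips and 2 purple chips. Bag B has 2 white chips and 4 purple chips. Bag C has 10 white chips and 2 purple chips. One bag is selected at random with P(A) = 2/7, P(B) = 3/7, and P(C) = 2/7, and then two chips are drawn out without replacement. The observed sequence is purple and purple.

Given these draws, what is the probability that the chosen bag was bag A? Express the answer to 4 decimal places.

0.0240

The likelihood of the observed sequence under each hypothesis: P(data | bag A) = (2/12)(1/11) = 0.015152; P(data | bag B) = (4/6)(3/5) = 0.4; P(data | bag C) = (2/12)(1/11) = 0.015152.
Weighting by the prior gives 2/7 · 0.015152 = 0.004329, 3/7 · 0.4 = 0.17143, 2/7 · 0.015152 = 0.004329; with total 0.18009.
By Bayes' rule, P(bag A | data) = (0.004329) / (0.18009) = 0.024038.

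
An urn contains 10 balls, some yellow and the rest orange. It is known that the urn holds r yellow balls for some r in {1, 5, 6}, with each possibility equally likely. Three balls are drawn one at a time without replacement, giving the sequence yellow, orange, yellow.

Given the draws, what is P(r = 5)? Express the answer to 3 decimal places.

For each hypothesis, P(data | H) works out to: P(data | r = 1) = (1/10)(9/9)(0/8) = 0; P(data | r = 5) = (5/10)(5/9)(4/8) = 5/36; P(data | r = 6) = (6/10)(4/9)(5/8) = 1/6.
The prior-weighted likelihoods are 1/3 · 0 = 0, 1/3 · 5/36 = 5/108, 1/3 · 1/6 = 1/18; these sum to 11/108.
Hence P(r = 5 | data) = (5/108) / (11/108) = 5/11.

0.455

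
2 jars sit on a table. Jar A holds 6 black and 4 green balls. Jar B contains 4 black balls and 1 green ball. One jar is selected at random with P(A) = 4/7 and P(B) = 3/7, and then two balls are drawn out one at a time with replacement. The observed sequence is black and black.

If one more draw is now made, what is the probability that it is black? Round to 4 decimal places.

Under each hypothesis, the probability of the observed sequence is: P(data | jar A) = (6/10)(6/10) = 9/25; P(data | jar B) = (4/5)(4/5) = 16/25.
The prior-weighted likelihoods are 4/7 · 9/25 = 36/175, 3/7 · 16/25 = 48/175; with total 12/25.
The posterior is then P(jar A | data) = 3/7, P(jar B | data) = 4/7.
Averaging over the posterior, P(black next | data) = (3/5)(3/7) + (4/5)(4/7) = 5/7.

0.7143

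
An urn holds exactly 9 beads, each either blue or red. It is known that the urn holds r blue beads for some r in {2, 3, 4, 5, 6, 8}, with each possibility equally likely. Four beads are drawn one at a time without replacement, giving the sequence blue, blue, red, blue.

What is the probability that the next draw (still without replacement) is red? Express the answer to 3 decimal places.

0.385

Under each hypothesis, the probability of the observed sequence is: P(data | r = 2) = (2/9)(1/8)(7/7)(0/6) = 0; P(data | r = 3) = (3/9)(2/8)(6/7)(1/6) = 1/84; P(data | r = 4) = (4/9)(3/8)(5/7)(2/6) = 5/126; P(data | r = 5) = (5/9)(4/8)(4/7)(3/6) = 5/63; P(data | r = 6) = (6/9)(5/8)(3/7)(4/6) = 5/42; P(data | r = 8) = (8/9)(7/8)(1/7)(6/6) = 1/9.
Multiplying each by its prior: 1/6 · 0 = 0, 1/6 · 1/84 = 1/504, 1/6 · 5/126 = 5/756, 1/6 · 5/63 = 5/378, 1/6 · 5/42 = 5/252, 1/6 · 1/9 = 1/54; with total 13/216.
Normalising, the posterior is P(r = 2 | data) = 0, P(r = 3 | data) = 3/91, P(r = 4 | data) = 10/91, P(r = 5 | data) = 20/91, P(r = 6 | data) = 30/91, P(r = 8 | data) = 4/13.
Averaging over the posterior, P(red next | data) = (1)(3/91) + (4/5)(10/91) + (3/5)(20/91) + (2/5)(30/91) + (0)(4/13) = 5/13.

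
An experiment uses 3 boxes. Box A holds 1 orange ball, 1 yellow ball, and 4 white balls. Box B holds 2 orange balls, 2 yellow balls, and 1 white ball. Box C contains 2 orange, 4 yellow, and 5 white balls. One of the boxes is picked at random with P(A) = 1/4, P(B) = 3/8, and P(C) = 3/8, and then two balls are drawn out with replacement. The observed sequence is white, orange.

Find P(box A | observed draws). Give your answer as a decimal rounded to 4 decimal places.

0.3129

Compute the likelihood of the observed sequence for each case: P(data | box A) = (4/6)(1/6) = 0.11111; P(data | box B) = (1/5)(2/5) = 0.08; P(data | box C) = (5/11)(2/11) = 0.082645.
Weighting by the prior gives 1/4 · 0.11111 = 0.027778, 3/8 · 0.08 = 0.03, 3/8 · 0.082645 = 0.030992; these sum to 0.08877.
Therefore the posterior P(box A | data) = (0.027778) / (0.08877) = 0.31292.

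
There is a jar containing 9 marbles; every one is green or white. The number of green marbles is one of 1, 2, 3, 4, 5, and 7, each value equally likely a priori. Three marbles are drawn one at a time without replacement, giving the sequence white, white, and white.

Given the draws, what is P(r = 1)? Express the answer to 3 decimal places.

0.448

Under each hypothesis, the probability of the observed sequence is: P(data | r = 1) = (8/9)(7/8)(6/7) = 2/3; P(data | r = 2) = (7/9)(6/8)(5/7) = 5/12; P(data | r = 3) = (6/9)(5/8)(4/7) = 5/21; P(data | r = 4) = (5/9)(4/8)(3/7) = 5/42; P(data | r = 5) = (4/9)(3/8)(2/7) = 1/21; P(data | r = 7) = (2/9)(1/8)(0/7) = 0.
Weighting by the prior gives 1/6 · 2/3 = 1/9, 1/6 · 5/12 = 5/72, 1/6 · 5/21 = 5/126, 1/6 · 5/42 = 5/252, 1/6 · 1/21 = 1/126, 1/6 · 0 = 0; these sum to 125/504.
Hence P(r = 1 | data) = (1/9) / (125/504) = 56/125.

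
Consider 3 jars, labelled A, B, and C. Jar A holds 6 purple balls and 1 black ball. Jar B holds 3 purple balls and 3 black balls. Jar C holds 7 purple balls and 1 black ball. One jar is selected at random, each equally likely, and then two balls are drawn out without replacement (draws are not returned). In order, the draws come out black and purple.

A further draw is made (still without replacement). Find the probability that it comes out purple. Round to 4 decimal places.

Under each hypothesis, the probability of the observed sequence is: P(data | jar A) = (1/7)(6/6) = 1/7; P(data | jar B) = (3/6)(3/5) = 3/10; P(data | jar C) = (1/8)(7/7) = 1/8.
The prior-weighted likelihoods are 1/3 · 1/7 = 1/21, 1/3 · 3/10 = 1/10, 1/3 · 1/8 = 1/24; summing to 53/280.
Normalising, the posterior is P(jar A | data) = 40/159, P(jar B | data) = 28/53, P(jar C | data) = 35/159.
Averaging over the posterior, P(purple next | data) = (1)(40/159) + (1/2)(28/53) + (1)(35/159) = 39/53.

0.7358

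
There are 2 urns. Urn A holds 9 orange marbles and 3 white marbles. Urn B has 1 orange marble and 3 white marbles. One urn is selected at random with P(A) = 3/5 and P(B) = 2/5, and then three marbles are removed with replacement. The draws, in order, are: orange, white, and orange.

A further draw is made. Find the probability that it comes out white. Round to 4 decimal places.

0.3409

Under each hypothesis, the probability of the observed sequence is: P(data | urn A) = (9/12)(3/12)(9/12) = 9/64; P(data | urn B) = (1/4)(3/4)(1/4) = 3/64.
Multiplying each by its prior: 3/5 · 9/64 = 27/320, 2/5 · 3/64 = 3/160; summing to 33/320.
Normalising, the posterior is P(urn A | data) = 9/11, P(urn B | data) = 2/11.
The predictive probability is P(white next | data) = (1/4)(9/11) + (3/4)(2/11) = 15/44.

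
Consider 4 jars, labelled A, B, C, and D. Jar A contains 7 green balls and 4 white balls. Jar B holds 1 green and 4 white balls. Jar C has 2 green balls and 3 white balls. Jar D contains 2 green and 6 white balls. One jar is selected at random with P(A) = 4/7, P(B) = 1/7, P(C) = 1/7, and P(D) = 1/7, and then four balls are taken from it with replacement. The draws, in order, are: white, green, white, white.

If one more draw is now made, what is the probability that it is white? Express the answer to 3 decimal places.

The likelihood of the observed sequence under each hypothesis: P(data | jar A) = (4/11)(7/11)(4/11)(4/11) = 0.030599; P(data | jar B) = (4/5)(1/5)(4/5)(4/5) = 0.1024; P(data | jar C) = (3/5)(2/5)(3/5)(3/5) = 0.0864; P(data | jar D) = (6/8)(2/8)(6/8)(6/8) = 0.10547.
The prior-weighted likelihoods are 4/7 · 0.030599 = 0.017485, 1/7 · 0.1024 = 0.014629, 1/7 · 0.0864 = 0.012343, 1/7 · 0.10547 = 0.015067; these sum to 0.059524.
Dividing through by the total gives posterior P(jar A | data) = 0.29375, P(jar B | data) = 0.24576, P(jar C | data) = 0.20736, P(jar D | data) = 0.25313.
The predictive probability is P(white next | data) = (4/11)(0.29375) + (4/5)(0.24576) + (3/5)(0.20736) + (3/4)(0.25313) = 0.61769.

0.618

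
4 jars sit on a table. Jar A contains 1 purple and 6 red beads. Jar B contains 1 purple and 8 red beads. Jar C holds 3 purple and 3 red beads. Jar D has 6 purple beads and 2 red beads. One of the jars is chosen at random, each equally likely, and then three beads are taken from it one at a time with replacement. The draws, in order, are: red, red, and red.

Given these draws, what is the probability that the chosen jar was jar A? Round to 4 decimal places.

For each hypothesis, P(data | H) works out to: P(data | jar A) = (6/7)(6/7)(6/7) = 0.62974; P(data | jar B) = (8/9)(8/9)(8/9) = 0.70233; P(data | jar C) = (3/6)(3/6)(3/6) = 0.125; P(data | jar D) = (2/8)(2/8)(2/8) = 0.015625.
Weighting by the prior gives 1/4 · 0.62974 = 0.15743, 1/4 · 0.70233 = 0.17558, 1/4 · 0.125 = 0.03125, 1/4 · 0.015625 = 0.0039062; summing to 0.36817.
By Bayes' rule, P(jar A | data) = (0.15743) / (0.36817) = 0.42761.

0.4276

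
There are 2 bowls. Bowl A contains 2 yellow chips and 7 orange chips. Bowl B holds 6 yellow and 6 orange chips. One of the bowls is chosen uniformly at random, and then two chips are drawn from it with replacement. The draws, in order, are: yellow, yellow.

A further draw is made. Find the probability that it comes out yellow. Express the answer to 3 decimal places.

Compute the likelihood of the observed sequence for each case: P(data | bowl A) = (2/9)(2/9) = 4/81; P(data | bowl B) = (6/12)(6/12) = 1/4.
Weighting by the prior gives 1/2 · 4/81 = 2/81, 1/2 · 1/4 = 1/8; summing to 97/648.
The posterior is then P(bowl A | data) = 0.16495, P(bowl B | data) = 0.83505.
So P(yellow next | data) = Σ P(yellow next | H) P(H | data) = (2/9)(0.16495) + (1/2)(0.83505) = 0.45418.

0.454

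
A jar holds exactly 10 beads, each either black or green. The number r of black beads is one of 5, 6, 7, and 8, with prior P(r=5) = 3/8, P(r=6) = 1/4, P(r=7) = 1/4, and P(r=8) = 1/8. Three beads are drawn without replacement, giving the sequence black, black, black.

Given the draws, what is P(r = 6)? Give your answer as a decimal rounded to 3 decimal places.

0.204

For each hypothesis, P(data | H) works out to: P(data | r = 5) = (5/10)(4/9)(3/8) = 1/12; P(data | r = 6) = (6/10)(5/9)(4/8) = 1/6; P(data | r = 7) = (7/10)(6/9)(5/8) = 7/24; P(data | r = 8) = (8/10)(7/9)(6/8) = 7/15.
The prior-weighted likelihoods are 3/8 · 1/12 = 1/32, 1/4 · 1/6 = 1/24, 1/4 · 7/24 = 7/96, 1/8 · 7/15 = 7/120; summing to 49/240.
Hence P(r = 6 | data) = (1/24) / (49/240) = 10/49.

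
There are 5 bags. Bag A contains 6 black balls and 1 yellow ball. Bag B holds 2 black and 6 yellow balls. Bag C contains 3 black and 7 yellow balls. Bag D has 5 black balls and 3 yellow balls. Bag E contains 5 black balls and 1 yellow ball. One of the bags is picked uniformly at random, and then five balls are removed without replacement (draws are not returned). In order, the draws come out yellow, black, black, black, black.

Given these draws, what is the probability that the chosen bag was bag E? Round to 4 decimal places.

0.4590

Compute the likelihood of the observed sequence for each case: P(data | bag A) = (1/7)(6/6)(5/5)(4/4)(3/3) = 1/7; P(data | bag B) = (6/8)(2/7)(1/6)(0/5) = 0; P(data | bag C) = (7/10)(3/9)(2/8)(1/7)(0/6) = 0; P(data | bag D) = (3/8)(5/7)(4/6)(3/5)(2/4) = 3/56; P(data | bag E) = (1/6)(5/5)(4/4)(3/3)(2/2) = 1/6.
The prior-weighted likelihoods are 1/5 · 1/7 = 1/35, 1/5 · 0 = 0, 1/5 · 0 = 0, 1/5 · 3/56 = 3/280, 1/5 · 1/6 = 1/30; summing to 61/840.
By Bayes' rule, P(bag E | data) = (1/30) / (61/840) = 28/61.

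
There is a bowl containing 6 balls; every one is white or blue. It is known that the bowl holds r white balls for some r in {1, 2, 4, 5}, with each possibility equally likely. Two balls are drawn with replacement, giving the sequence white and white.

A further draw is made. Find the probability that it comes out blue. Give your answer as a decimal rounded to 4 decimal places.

Compute the likelihood of the observed sequence for each case: P(data | r = 1) = (1/6)(1/6) = 1/36; P(data | r = 2) = (2/6)(2/6) = 1/9; P(data | r = 4) = (4/6)(4/6) = 4/9; P(data | r = 5) = (5/6)(5/6) = 25/36.
The prior-weighted likelihoods are 1/4 · 1/36 = 1/144, 1/4 · 1/9 = 1/36, 1/4 · 4/9 = 1/9, 1/4 · 25/36 = 25/144; these sum to 23/72.
Dividing through by the total gives posterior P(r = 1 | data) = 1/46, P(r = 2 | data) = 2/23, P(r = 4 | data) = 8/23, P(r = 5 | data) = 25/46.
Averaging over the posterior, P(blue next | data) = (5/6)(1/46) + (2/3)(2/23) + (1/3)(8/23) + (1/6)(25/46) = 13/46.

0.2826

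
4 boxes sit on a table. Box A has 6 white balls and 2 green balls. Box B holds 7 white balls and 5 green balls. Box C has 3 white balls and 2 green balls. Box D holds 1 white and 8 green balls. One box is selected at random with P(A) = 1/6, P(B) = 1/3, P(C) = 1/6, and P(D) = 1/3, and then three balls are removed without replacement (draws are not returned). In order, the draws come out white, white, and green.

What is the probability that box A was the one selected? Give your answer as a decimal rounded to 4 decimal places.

For each hypothesis, P(data | H) works out to: P(data | box A) = (6/8)(5/7)(2/6) = 0.17857; P(data | box B) = (7/12)(6/11)(5/10) = 0.15909; P(data | box C) = (3/5)(2/4)(2/3) = 0.2; P(data | box D) = (1/9)(0/8) = 0.
Weighting by the prior gives 1/6 · 0.17857 = 0.029762, 1/3 · 0.15909 = 0.05303, 1/6 · 0.2 = 0.033333, 1/3 · 0 = 0; these sum to 0.11613.
By Bayes' rule, P(box A | data) = (0.029762) / (0.11613) = 0.25629.

0.2563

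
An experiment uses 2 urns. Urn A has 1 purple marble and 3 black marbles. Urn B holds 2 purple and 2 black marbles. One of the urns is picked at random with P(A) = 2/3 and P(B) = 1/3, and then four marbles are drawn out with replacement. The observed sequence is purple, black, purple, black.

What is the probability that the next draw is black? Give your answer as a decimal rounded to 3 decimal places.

0.632

The likelihood of the observed sequence under each hypothesis: P(data | urn A) = (1/4)(3/4)(1/4)(3/4) = 9/256; P(data | urn B) = (2/4)(2/4)(2/4)(2/4) = 1/16.
Multiplying each by its prior: 2/3 · 9/256 = 3/128, 1/3 · 1/16 = 1/48; summing to 17/384.
The posterior is then P(urn A | data) = 9/17, P(urn B | data) = 8/17.
The predictive probability is P(black next | data) = (3/4)(9/17) + (1/2)(8/17) = 43/68.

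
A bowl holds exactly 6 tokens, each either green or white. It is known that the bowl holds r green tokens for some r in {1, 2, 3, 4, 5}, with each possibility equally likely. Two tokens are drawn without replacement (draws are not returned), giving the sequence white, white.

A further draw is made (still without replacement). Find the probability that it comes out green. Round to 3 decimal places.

0.438

For each hypothesis, P(data | H) works out to: P(data | r = 1) = (5/6)(4/5) = 2/3; P(data | r = 2) = (4/6)(3/5) = 2/5; P(data | r = 3) = (3/6)(2/5) = 1/5; P(data | r = 4) = (2/6)(1/5) = 1/15; P(data | r = 5) = (1/6)(0/5) = 0.
Multiplying each by its prior: 1/5 · 2/3 = 2/15, 1/5 · 2/5 = 2/25, 1/5 · 1/5 = 1/25, 1/5 · 1/15 = 1/75, 1/5 · 0 = 0; these sum to 4/15.
Dividing through by the total gives posterior P(r = 1 | data) = 1/2, P(r = 2 | data) = 3/10, P(r = 3 | data) = 3/20, P(r = 4 | data) = 1/20, P(r = 5 | data) = 0.
The predictive probability is P(green next | data) = (1/4)(1/2) + (1/2)(3/10) + (3/4)(3/20) + (1)(1/20) = 7/16.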